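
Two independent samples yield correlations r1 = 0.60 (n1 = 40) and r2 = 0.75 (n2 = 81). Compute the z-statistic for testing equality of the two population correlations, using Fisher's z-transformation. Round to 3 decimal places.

-1.402

Fisher z-transforms: z1 = atanh(0.60) = 0.693147, z2 = atanh(0.75) = 0.972955; difference d = -0.279808
Var(d) = 1/37 + 1/78 = 0.0270270 + 0.0128205 = 0.0398475
z = d/√Var(d) = -0.279808 / √0.0398475 = -0.279808 / 0.199618 = -1.402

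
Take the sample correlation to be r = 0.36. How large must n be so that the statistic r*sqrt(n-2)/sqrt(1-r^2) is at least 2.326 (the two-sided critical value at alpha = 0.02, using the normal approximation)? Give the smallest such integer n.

r√(n−2)/√(1−r²) ≥ 2.326  ⇔  n−2 ≥ (2.326)²·(1−r²)/r²
(1−r²)/r² = (1−0.1296)/0.1296 = 6.7160
n ≥ 2 + 5.410276·6.7160 = 2 + 36.3354 = 38.3354
⌈38.3354⌉ = 39

39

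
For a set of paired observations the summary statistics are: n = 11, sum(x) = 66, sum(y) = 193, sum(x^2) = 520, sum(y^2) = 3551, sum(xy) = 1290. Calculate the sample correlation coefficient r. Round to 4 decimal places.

0.9236

Numerator: nΣxy − (Σx)(Σy) = 11·1290 − (66)(193) = 1452
Denominator: √[(nΣx²−(Σx)²)(nΣy²−(Σy)²)]
  nΣx²−(Σx)² = 11·520 − 4356 = 1364;  nΣy²−(Σy)² = 11·3551 − 37249 = 1812
  √(1364·1812) = √2471568 = 1572.1221
r = 1452 / 1572.1221 = 0.9236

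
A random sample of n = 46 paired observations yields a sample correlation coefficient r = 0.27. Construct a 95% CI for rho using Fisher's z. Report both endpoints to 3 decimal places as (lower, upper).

z_r = atanh(0.27) = 0.276864;  SE = 1/√(n−3) = 1/√43 = 0.152499
z-limits: 0.276864 ± 1.960·0.152499 = 0.276864 ± 0.298898 = [-0.022034, 0.575762]
ρ-limits: (tanh -0.022034, tanh 0.575762) = (-0.022, 0.520)

(-0.022, 0.520)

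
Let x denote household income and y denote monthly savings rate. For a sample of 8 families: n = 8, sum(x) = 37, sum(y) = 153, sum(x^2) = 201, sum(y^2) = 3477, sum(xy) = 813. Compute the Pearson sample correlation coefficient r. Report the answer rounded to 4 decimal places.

0.8214

S_xy = nΣxy − ΣxΣy = 8·813 − 37·153 = 6504 − 5661 = 843
S_xx = nΣx² − (Σx)² = 8·201 − 37² = 1608 − 1369 = 239
S_yy = nΣy² − (Σy)² = 8·3477 − 153² = 27816 − 23409 = 4407
r = S_xy / √(S_xx·S_yy) = 843 / √(239·4407) = 843 / √1053273 = 843 / 1026.2909 = 0.8214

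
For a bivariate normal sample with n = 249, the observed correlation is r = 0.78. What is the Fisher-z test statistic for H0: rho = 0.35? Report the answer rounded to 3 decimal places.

10.664

Fisher z: atanh(0.78) = 1.045371, atanh(0.35) = 0.365444
z = (z_r − z_0)·√(n−3) = (1.045371 − 0.365444)·√246 = 0.679927 · 15.684387 = 10.664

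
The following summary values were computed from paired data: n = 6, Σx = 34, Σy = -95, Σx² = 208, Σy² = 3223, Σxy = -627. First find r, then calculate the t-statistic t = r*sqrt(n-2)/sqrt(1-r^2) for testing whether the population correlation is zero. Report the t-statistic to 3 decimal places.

Numerator: nΣxy − (Σx)(Σy) = 6·(-627) − (34)(-95) = -532
Denominator: √[(nΣx²−(Σx)²)(nΣy²−(Σy)²)]
  nΣx²−(Σx)² = 6·208 − 1156 = 92;  nΣy²−(Σy)² = 6·3223 − 9025 = 10313
  √(92·10313) = √948796 = 974.0616
r = -532 / 974.0616 = -0.5462
t = r·√(n−2)/√(1−r²) = -0.5462·√4 / √(1−0.298334) = -1.092400 / 0.837655 = -1.304

-1.304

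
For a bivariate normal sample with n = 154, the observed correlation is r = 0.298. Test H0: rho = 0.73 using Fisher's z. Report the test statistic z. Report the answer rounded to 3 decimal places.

z_r = atanh(0.298) = 0.307323,  z_0 = atanh(0.73) = 0.928727
SE = 1/√(n−3) = 1/√151 = 0.081379
z = (z_r − z_0)/SE = (0.307323 − 0.928727) / 0.081379 = -0.621404 / 0.081379 = -7.636

-7.636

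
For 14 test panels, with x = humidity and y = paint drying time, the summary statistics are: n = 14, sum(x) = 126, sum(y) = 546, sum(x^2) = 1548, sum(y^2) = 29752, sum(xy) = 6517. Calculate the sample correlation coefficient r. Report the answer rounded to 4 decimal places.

Numerator: nΣxy − (Σx)(Σy) = 14·6517 − (126)(546) = 22442
Denominator: √[(nΣx²−(Σx)²)(nΣy²−(Σy)²)]
  nΣx²−(Σx)² = 14·1548 − 15876 = 5796;  nΣy²−(Σy)² = 14·29752 − 298116 = 118412
  √(5796·118412) = √686315952 = 26197.6326
r = 22442 / 26197.6326 = 0.8566

0.8566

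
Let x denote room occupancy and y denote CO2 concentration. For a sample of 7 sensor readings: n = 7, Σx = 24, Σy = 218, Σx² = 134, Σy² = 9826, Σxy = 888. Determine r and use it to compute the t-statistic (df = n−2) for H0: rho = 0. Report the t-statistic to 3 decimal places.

S_xy = nΣxy − ΣxΣy = 7·888 − 24·218 = 6216 − 5232 = 984
S_xx = nΣx² − (Σx)² = 7·134 − 24² = 938 − 576 = 362
S_yy = nΣy² − (Σy)² = 7·9826 − 218² = 68782 − 47524 = 21258
r = S_xy / √(S_xx·S_yy) = 984 / √(362·21258) = 984 / √7695396 = 984 / 2774.0577 = 0.3547
t = r·√(n−2)/√(1−r²) = 0.3547·√5 / √(1−0.125812) = 0.793133 / 0.934980 = 0.848

0.848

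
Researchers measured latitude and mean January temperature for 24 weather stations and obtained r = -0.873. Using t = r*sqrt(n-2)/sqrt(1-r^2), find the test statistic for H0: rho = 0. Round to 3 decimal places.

t = r·√(n−2) / √(1−r²) with r = -0.873, n = 24
  = -0.873·√22 / √(1 − 0.762129)
  = -0.873·4.690416 / 0.487720
  = -4.094733 / 0.487720 = -8.396

-8.396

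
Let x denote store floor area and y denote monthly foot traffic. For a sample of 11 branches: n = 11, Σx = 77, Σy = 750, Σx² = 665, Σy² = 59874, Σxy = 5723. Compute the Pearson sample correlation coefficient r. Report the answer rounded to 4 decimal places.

0.4508

Numerator: nΣxy − (Σx)(Σy) = 11·5723 − (77)(750) = 5203
Denominator: √[(nΣx²−(Σx)²)(nΣy²−(Σy)²)]
  nΣx²−(Σx)² = 11·665 − 5929 = 1386;  nΣy²−(Σy)² = 11·59874 − 562500 = 96114
  √(1386·96114) = √133214004 = 11541.8371
r = 5203 / 11541.8371 = 0.4508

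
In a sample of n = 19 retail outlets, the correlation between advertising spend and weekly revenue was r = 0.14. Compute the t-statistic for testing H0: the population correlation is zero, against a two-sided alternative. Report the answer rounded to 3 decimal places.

t = r·√(n−2) / √(1−r²) with r = 0.14, n = 19
  = 0.14·√17 / √(1 − 0.0196)
  = 0.14·4.123106 / 0.990152
  = 0.577235 / 0.990152 = 0.583

0.583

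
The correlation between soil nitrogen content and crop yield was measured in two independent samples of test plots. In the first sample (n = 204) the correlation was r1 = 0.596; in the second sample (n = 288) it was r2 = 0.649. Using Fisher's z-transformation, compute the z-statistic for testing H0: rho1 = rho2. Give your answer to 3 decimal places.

-0.941

z1 = atanh(0.596) = 0.686920,  z2 = atanh(0.649) = 0.773569
SE = √(1/(n1−3) + 1/(n2−3)) = √(1/201 + 1/285) = √(0.0049751 + 0.0035088) = √0.0084839 = 0.092108
z = (z1 − z2)/SE = (0.686920 − 0.773569) / 0.092108 = -0.086649 / 0.092108 = -0.941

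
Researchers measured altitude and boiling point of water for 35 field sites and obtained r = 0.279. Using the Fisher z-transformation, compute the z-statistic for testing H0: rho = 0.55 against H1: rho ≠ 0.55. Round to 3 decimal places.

-1.877

Fisher z: atanh(0.279) = 0.286597, atanh(0.55) = 0.618381
z = (z_r − z_0)·√(n−3) = (0.286597 − 0.618381)·√32 = -0.331784 · 5.656854 = -1.877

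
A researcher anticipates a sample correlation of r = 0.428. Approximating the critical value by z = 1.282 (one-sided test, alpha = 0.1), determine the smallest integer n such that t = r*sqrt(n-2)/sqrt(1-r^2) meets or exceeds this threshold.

r√(n−2)/√(1−r²) ≥ 1.282  ⇔  n−2 ≥ (1.282)²·(1−r²)/r²
(1−r²)/r² = (1−0.183184)/0.183184 = 4.4590
n ≥ 2 + 1.643524·4.4590 = 2 + 7.3285 = 9.3285
⌈9.3285⌉ = 10

10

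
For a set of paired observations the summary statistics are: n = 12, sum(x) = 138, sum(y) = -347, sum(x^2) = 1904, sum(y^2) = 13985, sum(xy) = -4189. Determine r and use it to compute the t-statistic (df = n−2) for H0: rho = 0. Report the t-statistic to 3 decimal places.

Numerator: nΣxy − (Σx)(Σy) = 12·(-4189) − (138)(-347) = -2382
Denominator: √[(nΣx²−(Σx)²)(nΣy²−(Σy)²)]
  nΣx²−(Σx)² = 12·1904 − 19044 = 3804;  nΣy²−(Σy)² = 12·13985 − 120409 = 47411
  √(3804·47411) = √180351444 = 13429.4990
r = -2382 / 13429.4990 = -0.1774
t = r·√(n−2)/√(1−r²) = -0.1774·√10 / √(1−0.031471) = -0.560988 / 0.984139 = -0.570

-0.570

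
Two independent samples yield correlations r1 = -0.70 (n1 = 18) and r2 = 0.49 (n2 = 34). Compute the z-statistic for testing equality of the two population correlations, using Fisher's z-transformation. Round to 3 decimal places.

-4.462

z1 = atanh(-0.70) = -0.867301,  z2 = atanh(0.49) = 0.536060
SE = √(1/(n1−3) + 1/(n2−3)) = √(1/15 + 1/31) = √(0.0666667 + 0.0322581) = √0.0989248 = 0.314523
z = (z1 − z2)/SE = (-0.867301 − 0.536060) / 0.314523 = -1.403361 / 0.314523 = -4.462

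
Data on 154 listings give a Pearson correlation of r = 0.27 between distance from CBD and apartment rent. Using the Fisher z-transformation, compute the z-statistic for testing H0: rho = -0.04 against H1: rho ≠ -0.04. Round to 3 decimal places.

3.894

z_r = atanh(0.27) = 0.276864,  z_0 = atanh(-0.04) = -0.040021
SE = 1/√(n−3) = 1/√151 = 0.081379
z = (z_r − z_0)/SE = (0.276864 − (-0.040021)) / 0.081379 = 0.316885 / 0.081379 = 3.894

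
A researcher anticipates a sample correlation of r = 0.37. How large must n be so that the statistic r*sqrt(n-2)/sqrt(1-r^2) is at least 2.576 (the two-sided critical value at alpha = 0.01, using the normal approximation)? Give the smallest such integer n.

44

Need r·√(n−2)/√(1−r²) ≥ 2.576
√(n−2) ≥ 2.576·√(1−0.1369) / 0.37 = 2.576·0.929032 / 0.37 = 6.4681
n−2 ≥ 41.8363  ⇒  n ≥ 43.8363
Smallest integer n = 44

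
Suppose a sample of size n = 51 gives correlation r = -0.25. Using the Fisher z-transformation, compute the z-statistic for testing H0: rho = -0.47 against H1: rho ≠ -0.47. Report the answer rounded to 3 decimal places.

1.764

z_r = atanh(-0.25) = -0.255413,  z_0 = atanh(-0.47) = -0.510070
SE = 1/√(n−3) = 1/√48 = 0.144338
z = (z_r − z_0)/SE = (-0.255413 − (-0.510070)) / 0.144338 = 0.254657 / 0.144338 = 1.764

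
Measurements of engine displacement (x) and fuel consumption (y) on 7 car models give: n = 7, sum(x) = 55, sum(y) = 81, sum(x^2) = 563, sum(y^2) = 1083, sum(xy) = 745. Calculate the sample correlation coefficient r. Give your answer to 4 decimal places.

0.7863

S_xy = nΣxy − ΣxΣy = 7·745 − 55·81 = 5215 − 4455 = 760
S_xx = nΣx² − (Σx)² = 7·563 − 55² = 3941 − 3025 = 916
S_yy = nΣy² − (Σy)² = 7·1083 − 81² = 7581 − 6561 = 1020
r = S_xy / √(S_xx·S_yy) = 760 / √(916·1020) = 760 / √934320 = 760 / 966.6023 = 0.7863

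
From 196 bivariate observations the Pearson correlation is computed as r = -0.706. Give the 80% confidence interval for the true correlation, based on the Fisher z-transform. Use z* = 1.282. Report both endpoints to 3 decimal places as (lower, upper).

(-0.749, -0.657)

z_r = atanh(-0.706) = -0.879163;  SE = 1/√(n−3) = 1/√193 = 0.071982
z-limits: -0.879163 ± 1.282·0.071982 = -0.879163 ± 0.092281 = [-0.971444, -0.786882]
ρ-limits: (tanh -0.971444, tanh -0.786882) = (-0.749, -0.657)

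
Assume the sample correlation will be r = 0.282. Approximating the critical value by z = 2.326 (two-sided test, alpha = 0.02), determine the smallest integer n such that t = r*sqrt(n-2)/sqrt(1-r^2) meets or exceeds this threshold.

65

Need r·√(n−2)/√(1−r²) ≥ 2.326
√(n−2) ≥ 2.326·√(1−0.079524) / 0.282 = 2.326·0.959414 / 0.282 = 7.9135
n−2 ≥ 62.6235  ⇒  n ≥ 64.6235
Smallest integer n = 65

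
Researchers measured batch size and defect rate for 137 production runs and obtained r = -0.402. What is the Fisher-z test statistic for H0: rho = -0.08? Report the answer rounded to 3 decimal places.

-4.004

z_r = atanh(-0.402) = -0.426032,  z_0 = atanh(-0.08) = -0.080171
SE = 1/√(n−3) = 1/√134 = 0.086387
z = (z_r − z_0)/SE = (-0.426032 − (-0.080171)) / 0.086387 = -0.345861 / 0.086387 = -4.004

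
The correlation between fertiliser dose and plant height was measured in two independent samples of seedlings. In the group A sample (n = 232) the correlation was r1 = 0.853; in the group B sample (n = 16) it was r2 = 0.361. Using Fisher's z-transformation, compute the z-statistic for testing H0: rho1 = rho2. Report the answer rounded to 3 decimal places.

Fisher z-transforms: z1 = atanh(0.853) = 1.267064, z2 = atanh(0.361) = 0.378035; difference d = 0.889029
Var(d) = 1/229 + 1/13 = 0.0043668 + 0.0769231 = 0.0812899
z = d/√Var(d) = 0.889029 / √0.0812899 = 0.889029 / 0.285114 = 3.118

3.118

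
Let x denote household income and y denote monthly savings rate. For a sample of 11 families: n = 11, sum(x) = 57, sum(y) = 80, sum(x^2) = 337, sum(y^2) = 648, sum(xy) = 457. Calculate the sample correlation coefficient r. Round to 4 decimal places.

0.8088

Numerator: nΣxy − (Σx)(Σy) = 11·457 − (57)(80) = 467
Denominator: √[(nΣx²−(Σx)²)(nΣy²−(Σy)²)]
  nΣx²−(Σx)² = 11·337 − 3249 = 458;  nΣy²−(Σy)² = 11·648 − 6400 = 728
  √(458·728) = √333424 = 577.4288
r = 467 / 577.4288 = 0.8088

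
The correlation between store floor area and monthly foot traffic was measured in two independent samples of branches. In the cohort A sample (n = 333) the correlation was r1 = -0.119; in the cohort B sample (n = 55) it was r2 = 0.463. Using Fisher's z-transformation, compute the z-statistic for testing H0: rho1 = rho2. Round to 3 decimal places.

-4.160

Fisher z-transforms: z1 = atanh(-0.119) = -0.119567, z2 = atanh(0.463) = 0.501123; difference d = -0.620690
Var(d) = 1/330 + 1/52 = 0.0030303 + 0.0192308 = 0.0222611
z = d/√Var(d) = -0.620690 / √0.0222611 = -0.620690 / 0.149202 = -4.160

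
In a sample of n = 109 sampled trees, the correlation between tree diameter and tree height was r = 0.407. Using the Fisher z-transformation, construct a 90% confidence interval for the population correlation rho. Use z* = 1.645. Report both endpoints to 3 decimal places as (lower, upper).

(0.266, 0.531)

z_r = atanh(0.407) = 0.432010;  SE = 1/√(n−3) = 1/√106 = 0.097129
z-limits: 0.432010 ± 1.645·0.097129 = 0.432010 ± 0.159777 = [0.272233, 0.591787]
ρ-limits: (tanh 0.272233, tanh 0.591787) = (0.266, 0.531)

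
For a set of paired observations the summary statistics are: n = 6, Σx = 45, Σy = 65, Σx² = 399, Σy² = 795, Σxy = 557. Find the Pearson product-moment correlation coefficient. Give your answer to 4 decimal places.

S_xy = nΣxy − ΣxΣy = 6·557 − 45·65 = 3342 − 2925 = 417
S_xx = nΣx² − (Σx)² = 6·399 − 45² = 2394 − 2025 = 369
S_yy = nΣy² − (Σy)² = 6·795 − 65² = 4770 − 4225 = 545
r = S_xy / √(S_xx·S_yy) = 417 / √(369·545) = 417 / √201105 = 417 / 448.4473 = 0.9299

0.9299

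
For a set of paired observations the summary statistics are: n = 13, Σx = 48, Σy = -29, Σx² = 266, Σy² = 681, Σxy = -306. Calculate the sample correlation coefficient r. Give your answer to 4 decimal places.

Numerator: nΣxy − (Σx)(Σy) = 13·(-306) − (48)(-29) = -2586
Denominator: √[(nΣx²−(Σx)²)(nΣy²−(Σy)²)]
  nΣx²−(Σx)² = 13·266 − 2304 = 1154;  nΣy²−(Σy)² = 13·681 − 841 = 8012
  √(1154·8012) = √9245848 = 3040.6986
r = -2586 / 3040.6986 = -0.8505

-0.8505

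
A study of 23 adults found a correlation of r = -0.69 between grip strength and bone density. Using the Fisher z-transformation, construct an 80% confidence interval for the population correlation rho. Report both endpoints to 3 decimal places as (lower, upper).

Fisher z: z_r = atanh(r) = ½·ln((1+(-0.69))/(1−(-0.69))) = -0.847956
SE(z) = 1/√(n−3) = 1/√20 = 0.223607
80% ⇒ z* = 1.282; margin = 1.282·0.223607 = 0.286664
CI on z-scale: (-1.134620, -0.561292)
Back-transform: tanh(-1.134620) = -0.812595, tanh(-0.561292) = -0.508935

(-0.813, -0.509)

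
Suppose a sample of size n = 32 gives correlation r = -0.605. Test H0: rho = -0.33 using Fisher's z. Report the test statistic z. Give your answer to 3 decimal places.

Fisher z: atanh(-0.605) = -0.700997, atanh(-0.33) = -0.342828
z = (z_r − z_0)·√(n−3) = (-0.700997 − (-0.342828))·√29 = -0.358169 · 5.385165 = -1.929

-1.929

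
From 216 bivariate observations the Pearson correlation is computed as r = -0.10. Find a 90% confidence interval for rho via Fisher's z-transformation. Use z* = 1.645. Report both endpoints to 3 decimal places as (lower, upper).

z_r = atanh(-0.10) = -0.100335;  SE = 1/√(n−3) = 1/√213 = 0.068519
z-limits: -0.100335 ± 1.645·0.068519 = -0.100335 ± 0.112714 = [-0.213049, 0.012379]
ρ-limits: (tanh -0.213049, tanh 0.012379) = (-0.210, 0.012)

(-0.210, 0.012)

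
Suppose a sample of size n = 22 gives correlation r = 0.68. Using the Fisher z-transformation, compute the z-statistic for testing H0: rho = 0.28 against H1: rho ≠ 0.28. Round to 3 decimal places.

2.360

z_r = atanh(0.68) = 0.829114,  z_0 = atanh(0.28) = 0.287682
SE = 1/√(n−3) = 1/√19 = 0.229416
z = (z_r − z_0)/SE = (0.829114 − 0.287682) / 0.229416 = 0.541432 / 0.229416 = 2.360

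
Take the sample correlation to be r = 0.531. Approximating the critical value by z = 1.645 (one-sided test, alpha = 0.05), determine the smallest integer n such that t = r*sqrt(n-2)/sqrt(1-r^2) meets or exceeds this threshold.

r√(n−2)/√(1−r²) ≥ 1.645  ⇔  n−2 ≥ (1.645)²·(1−r²)/r²
(1−r²)/r² = (1−0.281961)/0.281961 = 2.5466
n ≥ 2 + 2.706025·2.5466 = 2 + 6.8912 = 8.8912
⌈8.8912⌉ = 9

9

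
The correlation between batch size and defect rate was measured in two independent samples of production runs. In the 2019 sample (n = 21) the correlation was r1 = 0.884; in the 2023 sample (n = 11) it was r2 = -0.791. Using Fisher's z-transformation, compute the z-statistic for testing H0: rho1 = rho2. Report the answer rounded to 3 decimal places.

5.808

z1 = atanh(0.884) = 1.393781,  z2 = atanh(-0.791) = -1.074098
SE = √(1/(n1−3) + 1/(n2−3)) = √(1/18 + 1/8) = √(0.0555556 + 0.1250000) = √0.1805556 = 0.424918
z = (z1 − z2)/SE = (1.393781 − (-1.074098)) / 0.424918 = 2.467879 / 0.424918 = 5.808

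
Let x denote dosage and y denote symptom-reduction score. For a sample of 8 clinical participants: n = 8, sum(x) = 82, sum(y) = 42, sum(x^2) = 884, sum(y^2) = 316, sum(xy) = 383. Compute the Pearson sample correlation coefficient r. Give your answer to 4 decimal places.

S_xy = nΣxy − ΣxΣy = 8·383 − 82·42 = 3064 − 3444 = -380
S_xx = nΣx² − (Σx)² = 8·884 − 82² = 7072 − 6724 = 348
S_yy = nΣy² − (Σy)² = 8·316 − 42² = 2528 − 1764 = 764
r = S_xy / √(S_xx·S_yy) = -380 / √(348·764) = -380 / √265872 = -380 / 515.6278 = -0.7370

-0.7370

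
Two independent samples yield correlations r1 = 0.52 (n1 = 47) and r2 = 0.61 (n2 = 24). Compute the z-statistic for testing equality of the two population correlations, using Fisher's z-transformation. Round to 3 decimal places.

-0.500

Fisher z-transforms: z1 = atanh(0.52) = 0.576340, z2 = atanh(0.61) = 0.708921; difference d = -0.132581
Var(d) = 1/44 + 1/21 = 0.0227273 + 0.0476190 = 0.0703463
z = d/√Var(d) = -0.132581 / √0.0703463 = -0.132581 / 0.265229 = -0.500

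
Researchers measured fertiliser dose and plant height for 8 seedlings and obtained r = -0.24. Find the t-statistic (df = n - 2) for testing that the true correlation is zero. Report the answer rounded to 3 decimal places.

1 − r² = 1 − 0.0576 = 0.9424;  √(1−r²) = 0.970773
√(n−2) = √6 = 2.449490
t = r·√(n−2)/√(1−r²) = -0.24 · 2.449490 / 0.970773 = -0.606

-0.606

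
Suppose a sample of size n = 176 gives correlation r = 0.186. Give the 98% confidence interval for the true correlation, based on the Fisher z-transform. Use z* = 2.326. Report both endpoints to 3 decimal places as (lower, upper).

(0.011, 0.350)

z_r = atanh(0.186) = 0.188191;  SE = 1/√(n−3) = 1/√173 = 0.076029
z-limits: 0.188191 ± 2.326·0.076029 = 0.188191 ± 0.176843 = [0.011348, 0.365034]
ρ-limits: (tanh 0.011348, tanh 0.365034) = (0.011, 0.350)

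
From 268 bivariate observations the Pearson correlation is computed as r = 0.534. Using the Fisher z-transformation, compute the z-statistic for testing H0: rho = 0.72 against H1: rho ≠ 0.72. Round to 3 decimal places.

z_r = atanh(0.534) = 0.595724,  z_0 = atanh(0.72) = 0.907645
SE = 1/√(n−3) = 1/√265 = 0.061430
z = (z_r − z_0)/SE = (0.595724 − 0.907645) / 0.061430 = -0.311921 / 0.061430 = -5.078

-5.078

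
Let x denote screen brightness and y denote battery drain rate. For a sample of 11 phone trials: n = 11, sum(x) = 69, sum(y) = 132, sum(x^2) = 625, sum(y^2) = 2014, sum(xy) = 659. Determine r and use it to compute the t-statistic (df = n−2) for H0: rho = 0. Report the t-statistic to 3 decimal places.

S_xy = nΣxy − ΣxΣy = 11·659 − 69·132 = 7249 − 9108 = -1859
S_xx = nΣx² − (Σx)² = 11·625 − 69² = 6875 − 4761 = 2114
S_yy = nΣy² − (Σy)² = 11·2014 − 132² = 22154 − 17424 = 4730
r = S_xy / √(S_xx·S_yy) = -1859 / √(2114·4730) = -1859 / √9999220 = -1859 / 3162.1543 = -0.5879
t = r·√(n−2)/√(1−r²) = -0.5879·√9 / √(1−0.345626) = -1.763700 / 0.808934 = -2.180

-2.180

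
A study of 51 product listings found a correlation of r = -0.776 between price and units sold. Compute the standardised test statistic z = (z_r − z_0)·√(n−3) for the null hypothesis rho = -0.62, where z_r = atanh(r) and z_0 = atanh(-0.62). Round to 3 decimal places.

Fisher z: atanh(-0.776) = -1.035236, atanh(-0.62) = -0.725005
z = (z_r − z_0)·√(n−3) = (-1.035236 − (-0.725005))·√48 = -0.310231 · 6.928203 = -2.149

-2.149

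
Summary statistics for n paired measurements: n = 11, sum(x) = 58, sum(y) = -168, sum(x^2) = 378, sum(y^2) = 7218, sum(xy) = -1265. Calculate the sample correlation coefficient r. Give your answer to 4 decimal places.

S_xy = nΣxy − ΣxΣy = 11·(-1265) − 58·(-168) = -13915 − (-9744) = -4171
S_xx = nΣx² − (Σx)² = 11·378 − 58² = 4158 − 3364 = 794
S_yy = nΣy² − (Σy)² = 11·7218 − (-168)² = 79398 − 28224 = 51174
r = S_xy / √(S_xx·S_yy) = -4171 / √(794·51174) = -4171 / √40632156 = -4171 / 6374.3357 = -0.6543

-0.6543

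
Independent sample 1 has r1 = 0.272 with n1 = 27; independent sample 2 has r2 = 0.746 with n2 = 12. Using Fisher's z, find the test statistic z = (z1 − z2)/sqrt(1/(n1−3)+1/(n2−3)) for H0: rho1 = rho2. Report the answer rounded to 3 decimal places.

-1.752

z1 = atanh(0.272) = 0.279022,  z2 = atanh(0.746) = 0.963874
SE = √(1/(n1−3) + 1/(n2−3)) = √(1/24 + 1/9) = √(0.0416667 + 0.1111111) = √0.1527778 = 0.390868
z = (z1 − z2)/SE = (0.279022 − 0.963874) / 0.390868 = -0.684852 / 0.390868 = -1.752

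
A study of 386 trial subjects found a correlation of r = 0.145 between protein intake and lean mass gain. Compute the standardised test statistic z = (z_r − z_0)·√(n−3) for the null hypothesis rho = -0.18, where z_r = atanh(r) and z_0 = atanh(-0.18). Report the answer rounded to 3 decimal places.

Fisher z: atanh(0.145) = 0.146029, atanh(-0.18) = -0.181983
z = (z_r − z_0)·√(n−3) = (0.146029 − (-0.181983))·√383 = 0.328012 · 19.570386 = 6.419

6.419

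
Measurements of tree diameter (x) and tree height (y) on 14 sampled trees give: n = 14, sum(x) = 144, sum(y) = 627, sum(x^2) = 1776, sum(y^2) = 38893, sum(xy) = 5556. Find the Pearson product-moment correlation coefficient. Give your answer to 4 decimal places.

-0.5002

S_xy = nΣxy − ΣxΣy = 14·5556 − 144·627 = 77784 − 90288 = -12504
S_xx = nΣx² − (Σx)² = 14·1776 − 144² = 24864 − 20736 = 4128
S_yy = nΣy² − (Σy)² = 14·38893 − 627² = 544502 − 393129 = 151373
r = S_xy / √(S_xx·S_yy) = -12504 / √(4128·151373) = -12504 / √624867744 = -12504 / 24997.3547 = -0.5002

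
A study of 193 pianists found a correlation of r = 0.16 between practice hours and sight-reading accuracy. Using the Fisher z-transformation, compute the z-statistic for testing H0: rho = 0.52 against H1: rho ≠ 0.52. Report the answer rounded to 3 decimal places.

-5.720

Fisher z: atanh(0.16) = 0.161387, atanh(0.52) = 0.576340
z = (z_r − z_0)·√(n−3) = (0.161387 − 0.576340)·√190 = -0.414953 · 13.784049 = -5.720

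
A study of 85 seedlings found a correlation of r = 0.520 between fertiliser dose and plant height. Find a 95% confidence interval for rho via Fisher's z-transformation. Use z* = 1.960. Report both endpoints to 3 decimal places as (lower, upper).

Fisher z: z_r = atanh(r) = ½·ln((1+0.520)/(1−0.520)) = 0.576340
SE(z) = 1/√(n−3) = 1/√82 = 0.110432
95% ⇒ z* = 1.960; margin = 1.960·0.110432 = 0.216447
CI on z-scale: (0.359893, 0.792787)
Back-transform: tanh(0.359893) = 0.345120, tanh(0.792787) = 0.659985

(0.345, 0.660)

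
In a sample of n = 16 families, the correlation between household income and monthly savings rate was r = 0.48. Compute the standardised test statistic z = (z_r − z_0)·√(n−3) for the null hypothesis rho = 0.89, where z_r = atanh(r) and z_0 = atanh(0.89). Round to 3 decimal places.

-3.241

z_r = atanh(0.48) = 0.522984,  z_0 = atanh(0.89) = 1.421926
SE = 1/√(n−3) = 1/√13 = 0.277350
z = (z_r − z_0)/SE = (0.522984 − 1.421926) / 0.277350 = -0.898942 / 0.277350 = -3.241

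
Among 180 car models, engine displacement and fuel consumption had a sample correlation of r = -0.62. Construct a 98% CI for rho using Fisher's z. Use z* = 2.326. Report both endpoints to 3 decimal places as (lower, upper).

(-0.716, -0.501)

Fisher z: z_r = atanh(r) = ½·ln((1+(-0.62))/(1−(-0.62))) = -0.725005
SE(z) = 1/√(n−3) = 1/√177 = 0.075165
98% ⇒ z* = 2.326; margin = 2.326·0.075165 = 0.174834
CI on z-scale: (-0.899839, -0.550171)
Back-transform: tanh(-0.899839) = -0.716219, tanh(-0.550171) = -0.500648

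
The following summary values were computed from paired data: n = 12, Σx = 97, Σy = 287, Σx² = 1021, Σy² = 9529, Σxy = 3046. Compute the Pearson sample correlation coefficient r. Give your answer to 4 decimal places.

Numerator: nΣxy − (Σx)(Σy) = 12·3046 − (97)(287) = 8713
Denominator: √[(nΣx²−(Σx)²)(nΣy²−(Σy)²)]
  nΣx²−(Σx)² = 12·1021 − 9409 = 2843;  nΣy²−(Σy)² = 12·9529 − 82369 = 31979
  √(2843·31979) = √90916297 = 9535.0038
r = 8713 / 9535.0038 = 0.9138

0.9138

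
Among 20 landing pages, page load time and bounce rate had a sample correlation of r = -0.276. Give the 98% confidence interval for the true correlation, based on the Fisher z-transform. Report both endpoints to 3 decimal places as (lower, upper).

z_r = atanh(-0.276) = -0.283347;  SE = 1/√(n−3) = 1/√17 = 0.242536
z-limits: -0.283347 ± 2.326·0.242536 = -0.283347 ± 0.564139 = [-0.847486, 0.280792]
ρ-limits: (tanh -0.847486, tanh 0.280792) = (-0.690, 0.274)

(-0.690, 0.274)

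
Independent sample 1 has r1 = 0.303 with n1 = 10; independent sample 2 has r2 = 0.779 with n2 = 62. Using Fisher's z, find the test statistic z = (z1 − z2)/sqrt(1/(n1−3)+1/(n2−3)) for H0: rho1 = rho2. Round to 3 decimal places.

z1 = atanh(0.303) = 0.312820,  z2 = atanh(0.779) = 1.042822
SE = √(1/(n1−3) + 1/(n2−3)) = √(1/7 + 1/59) = √(0.1428571 + 0.0169492) = √0.1598063 = 0.399758
z = (z1 − z2)/SE = (0.312820 − 1.042822) / 0.399758 = -0.730002 / 0.399758 = -1.826

-1.826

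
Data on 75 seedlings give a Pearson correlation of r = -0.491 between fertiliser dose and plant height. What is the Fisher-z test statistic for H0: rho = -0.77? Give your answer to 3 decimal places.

4.098

Fisher z: atanh(-0.491) = -0.537377, atanh(-0.77) = -1.020328
z = (z_r − z_0)·√(n−3) = (-0.537377 − (-1.020328))·√72 = 0.482951 · 8.485281 = 4.098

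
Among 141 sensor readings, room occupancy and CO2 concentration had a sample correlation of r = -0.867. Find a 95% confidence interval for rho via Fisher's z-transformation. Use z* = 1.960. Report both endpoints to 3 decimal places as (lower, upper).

(-0.903, -0.819)

Fisher z: z_r = atanh(r) = ½·ln((1+(-0.867))/(1−(-0.867))) = -1.320870
SE(z) = 1/√(n−3) = 1/√138 = 0.085126
95% ⇒ z* = 1.960; margin = 1.960·0.085126 = 0.166847
CI on z-scale: (-1.487717, -1.154023)
Back-transform: tanh(-1.487717) = -0.902904, tanh(-1.154023) = -0.819082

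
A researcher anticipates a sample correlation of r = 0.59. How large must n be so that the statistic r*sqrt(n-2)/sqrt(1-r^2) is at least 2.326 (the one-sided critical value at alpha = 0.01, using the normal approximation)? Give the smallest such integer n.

Need r·√(n−2)/√(1−r²) ≥ 2.326
√(n−2) ≥ 2.326·√(1−0.3481) / 0.59 = 2.326·0.807403 / 0.59 = 3.1831
n−2 ≥ 10.1321  ⇒  n ≥ 12.1321
Smallest integer n = 13

13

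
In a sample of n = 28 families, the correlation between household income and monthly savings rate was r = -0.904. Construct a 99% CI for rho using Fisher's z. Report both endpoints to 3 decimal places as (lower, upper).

z_r = atanh(-0.904) = -1.493682;  SE = 1/√(n−3) = 1/√25 = 0.200000
z-limits: -1.493682 ± 2.576·0.200000 = -1.493682 ± 0.515200 = [-2.008882, -0.978482]
ρ-limits: (tanh -2.008882, tanh -0.978482) = (-0.965, -0.752)

(-0.965, -0.752)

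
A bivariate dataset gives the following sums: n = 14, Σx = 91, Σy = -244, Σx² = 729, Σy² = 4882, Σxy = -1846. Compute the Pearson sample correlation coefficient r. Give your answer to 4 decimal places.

S_xy = nΣxy − ΣxΣy = 14·(-1846) − 91·(-244) = -25844 − (-22204) = -3640
S_xx = nΣx² − (Σx)² = 14·729 − 91² = 10206 − 8281 = 1925
S_yy = nΣy² − (Σy)² = 14·4882 − (-244)² = 68348 − 59536 = 8812
r = S_xy / √(S_xx·S_yy) = -3640 / √(1925·8812) = -3640 / √16963100 = -3640 / 4118.6284 = -0.8838

-0.8838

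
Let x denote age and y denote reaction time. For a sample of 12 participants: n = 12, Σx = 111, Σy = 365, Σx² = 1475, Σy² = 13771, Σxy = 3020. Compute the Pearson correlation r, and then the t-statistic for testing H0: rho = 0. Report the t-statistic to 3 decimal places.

-1.089

Numerator: nΣxy − (Σx)(Σy) = 12·3020 − (111)(365) = -4275
Denominator: √[(nΣx²−(Σx)²)(nΣy²−(Σy)²)]
  nΣx²−(Σx)² = 12·1475 − 12321 = 5379;  nΣy²−(Σy)² = 12·13771 − 133225 = 32027
  √(5379·32027) = √172273233 = 13125.2898
r = -4275 / 13125.2898 = -0.3257
t = r·√(n−2)/√(1−r²) = -0.3257·√10 / √(1−0.106080) = -1.029954 / 0.945473 = -1.089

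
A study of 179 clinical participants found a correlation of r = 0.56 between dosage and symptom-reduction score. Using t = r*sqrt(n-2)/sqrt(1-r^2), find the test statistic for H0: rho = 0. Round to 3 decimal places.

8.993

1 − r² = 1 − 0.3136 = 0.6864;  √(1−r²) = 0.828493
√(n−2) = √177 = 13.304135
t = r·√(n−2)/√(1−r²) = 0.56 · 13.304135 / 0.828493 = 8.993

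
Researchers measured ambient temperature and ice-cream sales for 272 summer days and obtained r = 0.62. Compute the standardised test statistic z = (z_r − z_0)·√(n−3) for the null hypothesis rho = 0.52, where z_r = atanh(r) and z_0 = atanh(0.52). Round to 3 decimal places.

2.438

z_r = atanh(0.62) = 0.725005,  z_0 = atanh(0.52) = 0.576340
SE = 1/√(n−3) = 1/√269 = 0.060971
z = (z_r − z_0)/SE = (0.725005 − 0.576340) / 0.060971 = 0.148665 / 0.060971 = 2.438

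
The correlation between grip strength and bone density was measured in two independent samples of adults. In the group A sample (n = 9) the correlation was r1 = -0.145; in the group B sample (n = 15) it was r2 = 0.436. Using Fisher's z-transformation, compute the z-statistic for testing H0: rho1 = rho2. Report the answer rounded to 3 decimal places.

-1.227

Fisher z-transforms: z1 = atanh(-0.145) = -0.146029, z2 = atanh(0.436) = 0.467281; difference d = -0.613310
Var(d) = 1/6 + 1/12 = 0.1666667 + 0.0833333 = 0.2500000
z = d/√Var(d) = -0.613310 / √0.2500000 = -0.613310 / 0.500000 = -1.227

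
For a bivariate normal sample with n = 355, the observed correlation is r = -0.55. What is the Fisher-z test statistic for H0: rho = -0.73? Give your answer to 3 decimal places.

z_r = atanh(-0.55) = -0.618381,  z_0 = atanh(-0.73) = -0.928727
SE = 1/√(n−3) = 1/√352 = 0.053300
z = (z_r − z_0)/SE = (-0.618381 − (-0.928727)) / 0.053300 = 0.310346 / 0.053300 = 5.823

5.823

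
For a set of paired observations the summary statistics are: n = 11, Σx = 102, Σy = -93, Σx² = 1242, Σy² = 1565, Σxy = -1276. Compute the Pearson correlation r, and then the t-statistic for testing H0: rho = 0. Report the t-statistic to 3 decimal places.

Numerator: nΣxy − (Σx)(Σy) = 11·(-1276) − (102)(-93) = -4550
Denominator: √[(nΣx²−(Σx)²)(nΣy²−(Σy)²)]
  nΣx²−(Σx)² = 11·1242 − 10404 = 3258;  nΣy²−(Σy)² = 11·1565 − 8649 = 8566
  √(3258·8566) = √27908028 = 5282.8049
r = -4550 / 5282.8049 = -0.8613
t = r·√(n−2)/√(1−r²) = -0.8613·√9 / √(1−0.741838) = -2.583900 / 0.508096 = -5.085

-5.085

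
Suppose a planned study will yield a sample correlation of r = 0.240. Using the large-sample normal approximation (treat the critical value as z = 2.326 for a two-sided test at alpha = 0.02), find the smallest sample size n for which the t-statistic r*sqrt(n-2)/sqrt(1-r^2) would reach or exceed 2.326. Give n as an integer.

Need r·√(n−2)/√(1−r²) ≥ 2.326
√(n−2) ≥ 2.326·√(1−0.057600) / 0.240 = 2.326·0.970773 / 0.240 = 9.4084
n−2 ≥ 88.5180  ⇒  n ≥ 90.5180
Smallest integer n = 91

91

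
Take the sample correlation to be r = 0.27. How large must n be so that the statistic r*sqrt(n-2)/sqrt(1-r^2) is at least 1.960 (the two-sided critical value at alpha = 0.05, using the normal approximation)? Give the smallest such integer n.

Need r·√(n−2)/√(1−r²) ≥ 1.960
√(n−2) ≥ 1.960·√(1−0.0729) / 0.27 = 1.960·0.962860 / 0.27 = 6.9897
n−2 ≥ 48.8559  ⇒  n ≥ 50.8559
Smallest integer n = 51

51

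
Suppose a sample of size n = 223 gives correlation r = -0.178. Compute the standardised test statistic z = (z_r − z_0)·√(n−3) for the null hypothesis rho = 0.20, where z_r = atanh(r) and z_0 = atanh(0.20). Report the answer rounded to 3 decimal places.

z_r = atanh(-0.178) = -0.179916,  z_0 = atanh(0.20) = 0.202733
SE = 1/√(n−3) = 1/√220 = 0.067420
z = (z_r − z_0)/SE = (-0.179916 − 0.202733) / 0.067420 = -0.382649 / 0.067420 = -5.676

-5.676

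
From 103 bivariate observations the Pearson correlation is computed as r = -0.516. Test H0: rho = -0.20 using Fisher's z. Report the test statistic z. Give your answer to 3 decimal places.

-3.681

z_r = atanh(-0.516) = -0.570873,  z_0 = atanh(-0.20) = -0.202733
SE = 1/√(n−3) = 1/√100 = 0.100000
z = (z_r − z_0)/SE = (-0.570873 − (-0.202733)) / 0.100000 = -0.368140 / 0.100000 = -3.681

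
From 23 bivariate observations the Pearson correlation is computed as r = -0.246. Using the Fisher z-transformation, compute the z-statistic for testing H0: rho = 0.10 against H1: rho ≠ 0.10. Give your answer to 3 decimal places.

Fisher z: atanh(-0.246) = -0.251151, atanh(0.10) = 0.100335
z = (z_r − z_0)·√(n−3) = (-0.251151 − 0.100335)·√20 = -0.351486 · 4.472136 = -1.572

-1.572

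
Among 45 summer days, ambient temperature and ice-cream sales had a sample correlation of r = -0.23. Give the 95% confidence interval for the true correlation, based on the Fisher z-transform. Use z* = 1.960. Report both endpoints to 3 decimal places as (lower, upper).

Fisher z: z_r = atanh(r) = ½·ln((1+(-0.23))/(1−(-0.23))) = -0.234189
SE(z) = 1/√(n−3) = 1/√42 = 0.154303
95% ⇒ z* = 1.960; margin = 1.960·0.154303 = 0.302434
CI on z-scale: (-0.536623, 0.068245)
Back-transform: tanh(-0.536623) = -0.490427, tanh(0.068245) = 0.068139

(-0.490, 0.068)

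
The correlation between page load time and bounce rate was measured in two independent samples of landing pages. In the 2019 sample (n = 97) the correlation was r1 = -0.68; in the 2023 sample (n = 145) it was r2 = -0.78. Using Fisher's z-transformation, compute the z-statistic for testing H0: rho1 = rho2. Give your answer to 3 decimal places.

z1 = atanh(-0.68) = -0.829114,  z2 = atanh(-0.78) = -1.045371
SE = √(1/(n1−3) + 1/(n2−3)) = √(1/94 + 1/142) = √(0.0106383 + 0.0070423) = √0.0176806 = 0.132968
z = (z1 − z2)/SE = (-0.829114 − (-1.045371)) / 0.132968 = 0.216257 / 0.132968 = 1.626

1.626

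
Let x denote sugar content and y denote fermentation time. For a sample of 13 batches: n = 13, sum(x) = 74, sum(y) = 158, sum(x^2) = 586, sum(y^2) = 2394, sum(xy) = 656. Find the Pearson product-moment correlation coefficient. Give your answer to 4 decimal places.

-0.8712

S_xy = nΣxy − ΣxΣy = 13·656 − 74·158 = 8528 − 11692 = -3164
S_xx = nΣx² − (Σx)² = 13·586 − 74² = 7618 − 5476 = 2142
S_yy = nΣy² − (Σy)² = 13·2394 − 158² = 31122 − 24964 = 6158
r = S_xy / √(S_xx·S_yy) = -3164 / √(2142·6158) = -3164 / √13190436 = -3164 / 3631.8640 = -0.8712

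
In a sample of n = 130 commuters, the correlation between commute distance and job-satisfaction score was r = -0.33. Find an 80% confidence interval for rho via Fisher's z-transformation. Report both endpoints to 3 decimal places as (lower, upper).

Fisher z: z_r = atanh(r) = ½·ln((1+(-0.33))/(1−(-0.33))) = -0.342828
SE(z) = 1/√(n−3) = 1/√127 = 0.088736
80% ⇒ z* = 1.282; margin = 1.282·0.088736 = 0.113760
CI on z-scale: (-0.456588, -0.229068)
Back-transform: tanh(-0.456588) = -0.427299, tanh(-0.229068) = -0.225144

(-0.427, -0.225)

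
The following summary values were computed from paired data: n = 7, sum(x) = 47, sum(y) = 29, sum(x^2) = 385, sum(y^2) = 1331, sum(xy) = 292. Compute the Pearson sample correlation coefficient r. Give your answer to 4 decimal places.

S_xy = nΣxy − ΣxΣy = 7·292 − 47·29 = 2044 − 1363 = 681
S_xx = nΣx² − (Σx)² = 7·385 − 47² = 2695 − 2209 = 486
S_yy = nΣy² − (Σy)² = 7·1331 − 29² = 9317 − 841 = 8476
r = S_xy / √(S_xx·S_yy) = 681 / √(486·8476) = 681 / √4119336 = 681 / 2029.6147 = 0.3355

0.3355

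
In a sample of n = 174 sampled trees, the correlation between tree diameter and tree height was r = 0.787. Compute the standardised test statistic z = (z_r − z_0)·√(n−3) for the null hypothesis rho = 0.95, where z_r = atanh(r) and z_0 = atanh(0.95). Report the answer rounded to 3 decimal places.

z_r = atanh(0.787) = 1.063501,  z_0 = atanh(0.95) = 1.831781
SE = 1/√(n−3) = 1/√171 = 0.076472
z = (z_r − z_0)/SE = (1.063501 − 1.831781) / 0.076472 = -0.768280 / 0.076472 = -10.047

-10.047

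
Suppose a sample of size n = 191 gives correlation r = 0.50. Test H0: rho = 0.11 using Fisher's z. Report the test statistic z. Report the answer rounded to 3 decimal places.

z_r = atanh(0.50) = 0.549306,  z_0 = atanh(0.11) = 0.110447
SE = 1/√(n−3) = 1/√188 = 0.072932
z = (z_r − z_0)/SE = (0.549306 − 0.110447) / 0.072932 = 0.438859 / 0.072932 = 6.017

6.017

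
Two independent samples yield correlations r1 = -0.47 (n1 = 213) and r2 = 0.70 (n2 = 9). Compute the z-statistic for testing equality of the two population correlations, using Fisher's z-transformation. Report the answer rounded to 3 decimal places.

-3.327

Fisher z-transforms: z1 = atanh(-0.47) = -0.510070, z2 = atanh(0.70) = 0.867301; difference d = -1.377371
Var(d) = 1/210 + 1/6 = 0.0047619 + 0.1666667 = 0.1714286
z = d/√Var(d) = -1.377371 / √0.1714286 = -1.377371 / 0.414039 = -3.327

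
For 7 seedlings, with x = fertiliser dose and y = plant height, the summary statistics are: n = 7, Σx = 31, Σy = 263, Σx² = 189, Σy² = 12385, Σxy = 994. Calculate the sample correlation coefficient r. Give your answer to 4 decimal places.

Numerator: nΣxy − (Σx)(Σy) = 7·994 − (31)(263) = -1195
Denominator: √[(nΣx²−(Σx)²)(nΣy²−(Σy)²)]
  nΣx²−(Σx)² = 7·189 − 961 = 362;  nΣy²−(Σy)² = 7·12385 − 69169 = 17526
  √(362·17526) = √6344412 = 2518.8116
r = -1195 / 2518.8116 = -0.4744

-0.4744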